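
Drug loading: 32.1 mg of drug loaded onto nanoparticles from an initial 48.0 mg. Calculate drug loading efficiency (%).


Drug loading efficiency = (drug loaded / drug initial) * 100
DLE = 32.1 / 48.0 * 100
DLE = 0.6688 * 100
DLE = 66.88%

66.88


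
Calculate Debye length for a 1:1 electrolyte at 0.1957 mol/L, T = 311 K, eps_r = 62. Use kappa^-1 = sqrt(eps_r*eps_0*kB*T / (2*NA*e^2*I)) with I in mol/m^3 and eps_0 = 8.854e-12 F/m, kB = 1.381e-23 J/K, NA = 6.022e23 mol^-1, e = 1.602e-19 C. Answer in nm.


Ionic strength I = 0.1957 * 1^2 * 1000 = 195.7 mol/m^3
kappa^-1 = sqrt(62 * 8.854e-12 * 1.381e-23 * 311 / (2 * 6.022e23 * (1.602e-19)^2 * 195.7))
kappa^-1 = 0.624 nm

0.624


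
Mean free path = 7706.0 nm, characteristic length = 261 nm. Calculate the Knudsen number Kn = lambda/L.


Knudsen number Kn = lambda / L
Kn = 7706.0 / 261
Kn = 29.5249

29.5249


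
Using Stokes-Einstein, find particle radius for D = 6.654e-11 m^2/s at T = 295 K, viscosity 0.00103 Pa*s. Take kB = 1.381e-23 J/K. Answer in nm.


Stokes-Einstein: R = kB*T / (6*pi*eta*D)
R = 1.381e-23 * 295 / (6 * pi * 0.00103 * 6.654e-11)
R = 3.15351e-09 m = 3.15 nm

3.15


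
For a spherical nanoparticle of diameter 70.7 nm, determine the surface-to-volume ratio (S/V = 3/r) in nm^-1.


Radius r = 70.7/2 = 35.35 nm
S/V = 3 / r = 3 / 35.35
S/V = 0.0849 nm^-1

0.0849


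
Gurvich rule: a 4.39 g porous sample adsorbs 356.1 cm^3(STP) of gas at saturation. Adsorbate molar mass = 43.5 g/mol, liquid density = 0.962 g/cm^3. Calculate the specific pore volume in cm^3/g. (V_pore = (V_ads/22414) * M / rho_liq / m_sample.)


Moles adsorbed n = V_ads / 22414 = 356.1 / 22414 = 1.588739e-02 mol
Liquid volume V_liq = n * M / rho_liq = 1.588739e-02 * 43.5 / 0.962 = 0.71840 cm^3
Specific pore volume V_pore = V_liq / m_sample = 0.71840 / 4.39
V_pore = 0.1636 cm^3/g

0.1636


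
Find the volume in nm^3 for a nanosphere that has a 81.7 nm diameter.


Radius r = 81.7/2 = 40.85 nm
Volume V = (4/3) * pi * r^3
V = (4/3) * pi * (40.85)^3
V = 285538.58 nm^3

285538.58


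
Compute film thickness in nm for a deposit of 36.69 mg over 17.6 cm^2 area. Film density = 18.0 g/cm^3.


Convert: m = 36.69 mg = 3.6690e-05 kg, A = 17.6 cm^2 = 1.7600e-03 m^2, rho = 18.0 g/cm^3 = 18000 kg/m^3
t = m / (A * rho)
t = 3.6690e-05 / (1.7600e-03 * 18000)
t = 1.1581e-06 m = 1158.1 nm

1158.1


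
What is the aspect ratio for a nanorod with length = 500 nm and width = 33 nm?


Aspect ratio AR = length / diameter
AR = 500 / 33
AR = 15.15

15.15


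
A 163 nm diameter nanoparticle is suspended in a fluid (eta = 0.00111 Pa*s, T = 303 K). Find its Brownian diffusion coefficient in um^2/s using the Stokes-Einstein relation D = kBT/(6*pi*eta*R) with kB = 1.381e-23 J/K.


Radius R = 163/2 = 81.5 nm = 8.15e-08 m
D = kB*T / (6*pi*eta*R)
D = 1.381e-23 * 303 / (6 * pi * 0.00111 * 8.15e-08)
D = 2.45389e-12 m^2/s = 2.454 um^2/s

2.454


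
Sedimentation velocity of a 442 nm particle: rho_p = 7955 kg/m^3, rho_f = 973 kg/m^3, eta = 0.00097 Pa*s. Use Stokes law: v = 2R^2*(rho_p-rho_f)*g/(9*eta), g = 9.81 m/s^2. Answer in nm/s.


Radius R = 442/2 nm = 2.21e-07 m
Density difference = 7955 - 973 = 6982 kg/m^3
v = 2 * R^2 * (rho_p - rho_f) * g / (9 * eta)
v = 2 * (2.21e-07)^2 * 6982 * 9.81 / (9 * 0.00097)
v = 7.66389e-07 m/s = 766.3888 nm/s

766.3888


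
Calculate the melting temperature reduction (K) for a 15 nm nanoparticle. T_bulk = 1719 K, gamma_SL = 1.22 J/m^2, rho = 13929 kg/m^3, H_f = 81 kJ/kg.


Radius R = 15/2 = 7.5 nm = 7.5e-09 m
Convert H_f = 81 kJ/kg = 81000 J/kg
dT = 2 * gamma_SL * T_bulk / (rho * H_f * R)
dT = 2 * 1.22 * 1719 / (13929 * 81000 * 7.5e-09)
dT = 495.7 K

495.7


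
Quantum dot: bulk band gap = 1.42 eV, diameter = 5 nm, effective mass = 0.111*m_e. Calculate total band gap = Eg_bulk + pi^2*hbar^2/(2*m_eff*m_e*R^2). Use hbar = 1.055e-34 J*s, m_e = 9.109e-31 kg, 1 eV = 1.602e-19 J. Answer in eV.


Radius R = 5/2 nm = 2.5e-09 m
Confinement energy dE = pi^2 * hbar^2 / (2 * m_eff * m_e * R^2)
dE = pi^2 * (1.055e-34)^2 / (2 * 0.111 * 9.109e-31 * (2.5e-09)^2) J, divided by 1.602e-19 J/eV
dE = 0.5425 eV
Total band gap = E_g(bulk) + dE = 1.42 + 0.5425 = 1.9625 eV

1.9625


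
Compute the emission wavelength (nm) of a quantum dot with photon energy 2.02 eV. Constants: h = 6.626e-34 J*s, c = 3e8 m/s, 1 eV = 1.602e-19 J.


Convert energy: E = 2.02 eV = 2.02 * 1.602e-19 = 3.23604e-19 J
lambda = h*c / E = 6.626e-34 * 3e8 / 3.23604e-19
lambda = 6.14269e-07 m = 614.3 nm

614.3


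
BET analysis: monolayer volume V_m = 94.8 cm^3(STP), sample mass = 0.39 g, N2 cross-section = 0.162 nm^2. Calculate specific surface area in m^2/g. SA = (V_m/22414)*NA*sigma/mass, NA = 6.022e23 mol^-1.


Number of moles in monolayer = V_m / 22414 = 94.8 / 22414 = 0.0042295
Number of molecules = moles * NA = 0.0042295 * 6.022e23
SA = molecules * sigma / mass
SA = (94.8 / 22414) * 6.022e23 * 0.162e-18 / 0.39
SA = 1058.0 m^2/g

1058.0


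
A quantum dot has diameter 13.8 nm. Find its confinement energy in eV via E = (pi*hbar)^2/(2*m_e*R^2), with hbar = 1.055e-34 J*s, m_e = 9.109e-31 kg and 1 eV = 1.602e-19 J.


Radius R = 13.8/2 = 6.9 nm = 6.9e-09 m
E = (pi * 1.055e-34)^2 / (2 * 9.109e-31 * (6.9e-09)^2)
E(J) = 1.2665e-21
E = E(J) / 1.602e-19 = 0.0079 eV

0.0079


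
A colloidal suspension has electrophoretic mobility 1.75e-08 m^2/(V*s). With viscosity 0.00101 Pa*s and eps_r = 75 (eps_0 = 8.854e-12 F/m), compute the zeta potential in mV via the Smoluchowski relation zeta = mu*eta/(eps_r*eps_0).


Smoluchowski equation: zeta = mu * eta / (eps_r * eps_0)
zeta = 1.75e-08 * 0.00101 / (75 * 8.854e-12)
zeta = 0.026617 V = 26.62 mV

26.62


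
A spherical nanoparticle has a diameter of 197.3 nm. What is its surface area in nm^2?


Radius r = 197.3/2 = 98.65 nm
Surface area SA = 4 * pi * r^2
SA = 4 * pi * (98.65)^2
SA = 122293.69 nm^2

122293.69


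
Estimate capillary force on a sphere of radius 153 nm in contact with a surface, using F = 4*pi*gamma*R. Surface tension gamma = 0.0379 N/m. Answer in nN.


Convert radius: R = 153 nm = 1.53e-07 m
F = 4 * pi * gamma * R
F = 4 * pi * 0.0379 * 1.53e-07
F = 7.28686e-08 N = 72.8686 nN

72.8686


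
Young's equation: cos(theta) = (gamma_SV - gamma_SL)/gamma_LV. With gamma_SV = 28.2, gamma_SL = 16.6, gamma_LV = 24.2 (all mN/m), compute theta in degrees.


cos(theta) = (gamma_SV - gamma_SL) / gamma_LV
cos(theta) = (28.2 - 16.6) / 24.2
cos(theta) = 0.479339
theta = arccos(0.479339) = 61.36 degrees

61.36


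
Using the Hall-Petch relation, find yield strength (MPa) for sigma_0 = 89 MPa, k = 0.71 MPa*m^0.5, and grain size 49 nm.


d = 49 nm = 4.9e-08 m
sqrt(d) = 0.0002213594
Hall-Petch contribution = k / sqrt(d) = 0.71 / 0.0002213594 = 3207.5 MPa
sigma = sigma_0 + k/sqrt(d) = 89 + 3207.5 = 3296.5 MPa

3296.5


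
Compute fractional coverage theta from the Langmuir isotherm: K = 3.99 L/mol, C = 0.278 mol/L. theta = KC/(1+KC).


Langmuir isotherm: theta = K*C / (1 + K*C)
K*C = 3.99 * 0.278 = 1.10922
theta = 1.10922 / (1 + 1.10922) = 1.10922 / 2.10922
theta = 0.5259

0.5259


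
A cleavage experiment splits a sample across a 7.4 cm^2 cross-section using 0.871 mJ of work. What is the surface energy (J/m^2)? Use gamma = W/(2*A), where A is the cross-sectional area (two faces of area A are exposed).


Convert: A = 7.4 cm^2 = 0.00074 m^2, W = 0.871 mJ = 0.000871 J
Cleaving exposes two faces of area A, so total new surface = 2*A and gamma = W / (2*A)
gamma = 0.000871 / (2 * 0.00074)
gamma = 0.589 J/m^2

0.589


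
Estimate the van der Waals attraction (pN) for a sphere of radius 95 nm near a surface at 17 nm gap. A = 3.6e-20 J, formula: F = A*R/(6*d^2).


Convert to SI: R = 95 nm = 9.5e-08 m, d = 17 nm = 1.7e-08 m
F = A * R / (6 * d^2)
F = 3.6e-20 * 9.5e-08 / (6 * (1.7e-08)^2)
F = 1.97232e-12 N = 1.972 pN

1.972


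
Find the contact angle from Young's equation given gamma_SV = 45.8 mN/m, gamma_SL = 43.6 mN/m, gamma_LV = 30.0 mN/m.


cos(theta) = (gamma_SV - gamma_SL) / gamma_LV
cos(theta) = (45.8 - 43.6) / 30.0
cos(theta) = 0.073333
theta = arccos(0.073333) = 85.79 degrees

85.79


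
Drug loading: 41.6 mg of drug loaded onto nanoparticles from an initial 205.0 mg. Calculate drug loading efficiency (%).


Drug loading efficiency = (drug loaded / drug initial) * 100
DLE = 41.6 / 205.0 * 100
DLE = 0.2029 * 100
DLE = 20.29%

20.29


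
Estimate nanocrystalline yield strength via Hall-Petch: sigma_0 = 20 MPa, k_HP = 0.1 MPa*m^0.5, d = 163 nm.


d = 163 nm = 1.63e-07 m
sqrt(d) = 0.0004037326
Hall-Petch contribution = k / sqrt(d) = 0.1 / 0.0004037326 = 247.7 MPa
sigma = sigma_0 + k/sqrt(d) = 20 + 247.7 = 267.7 MPa

267.7


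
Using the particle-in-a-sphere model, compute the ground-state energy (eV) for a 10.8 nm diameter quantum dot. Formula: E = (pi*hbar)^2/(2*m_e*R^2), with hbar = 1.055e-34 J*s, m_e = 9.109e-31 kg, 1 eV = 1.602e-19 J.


Radius R = 10.8/2 = 5.4 nm = 5.4e-09 m
E = (pi * 1.055e-34)^2 / (2 * 9.109e-31 * (5.4e-09)^2)
E(J) = 2.06784e-21
E = E(J) / 1.602e-19 = 0.0129 eV

0.0129


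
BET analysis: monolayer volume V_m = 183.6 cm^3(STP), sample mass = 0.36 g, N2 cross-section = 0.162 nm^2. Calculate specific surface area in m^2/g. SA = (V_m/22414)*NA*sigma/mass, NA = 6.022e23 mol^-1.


Number of moles in monolayer = V_m / 22414 = 183.6 / 22414 = 0.00819131
Number of molecules = moles * NA = 0.00819131 * 6.022e23
SA = molecules * sigma / mass
SA = (183.6 / 22414) * 6.022e23 * 0.162e-18 / 0.36
SA = 2219.8 m^2/g

2219.8


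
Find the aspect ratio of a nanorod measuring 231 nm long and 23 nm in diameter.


Aspect ratio AR = length / diameter
AR = 231 / 23
AR = 10.04

10.04


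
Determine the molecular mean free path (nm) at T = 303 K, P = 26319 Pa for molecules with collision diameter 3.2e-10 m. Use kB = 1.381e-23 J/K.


Mean free path: lambda = kB*T / (sqrt(2) * pi * d^2 * P)
lambda = 1.381e-23 * 303 / (sqrt(2) * pi * (3.2e-10)^2 * 26319)
lambda = 3.49464e-07 m
lambda = 349.46 nm

349.46


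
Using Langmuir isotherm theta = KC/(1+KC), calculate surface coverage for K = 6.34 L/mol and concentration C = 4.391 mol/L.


Langmuir isotherm: theta = K*C / (1 + K*C)
K*C = 6.34 * 4.391 = 27.83894
theta = 27.83894 / (1 + 27.83894) = 27.83894 / 28.83894
theta = 0.9653

0.9653


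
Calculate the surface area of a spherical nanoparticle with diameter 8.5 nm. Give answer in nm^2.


Radius r = 8.5/2 = 4.25 nm
Surface area SA = 4 * pi * r^2
SA = 4 * pi * (4.25)^2
SA = 226.98 nm^2

226.98


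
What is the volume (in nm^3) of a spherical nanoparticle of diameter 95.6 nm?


Radius r = 95.6/2 = 47.8 nm
Volume V = (4/3) * pi * r^3
V = (4/3) * pi * (47.8)^3
V = 457480.2 nm^3

457480.2


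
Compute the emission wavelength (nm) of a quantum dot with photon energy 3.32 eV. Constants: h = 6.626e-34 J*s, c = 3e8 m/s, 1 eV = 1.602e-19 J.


Convert energy: E = 3.32 eV = 3.32 * 1.602e-19 = 5.31864e-19 J
lambda = h*c / E = 6.626e-34 * 3e8 / 5.31864e-19
lambda = 3.73742e-07 m = 373.7 nm

373.7


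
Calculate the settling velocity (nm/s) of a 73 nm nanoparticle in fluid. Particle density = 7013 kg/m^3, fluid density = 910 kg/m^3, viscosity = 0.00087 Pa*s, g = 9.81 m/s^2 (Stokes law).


Radius R = 73/2 nm = 3.65e-08 m
Density difference = 7013 - 910 = 6103 kg/m^3
v = 2 * R^2 * (rho_p - rho_f) * g / (9 * eta)
v = 2 * (3.65e-08)^2 * 6103 * 9.81 / (9 * 0.00087)
v = 2.03735e-08 m/s = 20.3735 nm/s

20.3735


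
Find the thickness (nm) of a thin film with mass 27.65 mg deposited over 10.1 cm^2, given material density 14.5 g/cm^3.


Convert: m = 27.65 mg = 2.7650e-05 kg, A = 10.1 cm^2 = 1.0100e-03 m^2, rho = 14.5 g/cm^3 = 14500 kg/m^3
t = m / (A * rho)
t = 2.7650e-05 / (1.0100e-03 * 14500)
t = 1.8880e-06 m = 1888.0 nm

1888.0


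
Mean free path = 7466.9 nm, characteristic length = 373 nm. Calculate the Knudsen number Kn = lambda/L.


Knudsen number Kn = lambda / L
Kn = 7466.9 / 373
Kn = 20.0185

20.0185


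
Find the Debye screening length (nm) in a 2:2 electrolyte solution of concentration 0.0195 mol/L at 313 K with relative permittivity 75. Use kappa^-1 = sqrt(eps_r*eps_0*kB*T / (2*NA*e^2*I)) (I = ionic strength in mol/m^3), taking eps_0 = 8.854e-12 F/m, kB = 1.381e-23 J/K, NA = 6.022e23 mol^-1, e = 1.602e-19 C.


Ionic strength I = 0.0195 * 2^2 * 1000 = 78 mol/m^3
kappa^-1 = sqrt(75 * 8.854e-12 * 1.381e-23 * 313 / (2 * 6.022e23 * (1.602e-19)^2 * 78))
kappa^-1 = 1.091 nm

1.091


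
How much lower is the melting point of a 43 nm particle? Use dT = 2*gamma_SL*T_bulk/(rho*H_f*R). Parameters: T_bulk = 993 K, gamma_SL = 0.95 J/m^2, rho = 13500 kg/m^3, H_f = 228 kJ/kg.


Radius R = 43/2 = 21.5 nm = 2.15e-08 m
Convert H_f = 228 kJ/kg = 228000 J/kg
dT = 2 * gamma_SL * T_bulk / (rho * H_f * R)
dT = 2 * 0.95 * 993 / (13500 * 228000 * 2.15e-08)
dT = 28.5 K

28.5


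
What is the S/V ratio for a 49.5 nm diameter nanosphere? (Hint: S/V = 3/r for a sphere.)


Radius r = 49.5/2 = 24.75 nm
S/V = 3 / r = 3 / 24.75
S/V = 0.1212 nm^-1

0.1212


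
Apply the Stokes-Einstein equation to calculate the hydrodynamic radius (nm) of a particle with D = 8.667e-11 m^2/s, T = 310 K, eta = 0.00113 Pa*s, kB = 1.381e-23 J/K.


Stokes-Einstein: R = kB*T / (6*pi*eta*D)
R = 1.381e-23 * 310 / (6 * pi * 0.00113 * 8.667e-11)
R = 2.31903e-09 m = 2.32 nm

2.32


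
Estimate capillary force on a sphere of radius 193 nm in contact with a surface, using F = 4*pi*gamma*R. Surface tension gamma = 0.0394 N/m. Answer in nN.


Convert radius: R = 193 nm = 1.93e-07 m
F = 4 * pi * gamma * R
F = 4 * pi * 0.0394 * 1.93e-07
F = 9.55572e-08 N = 95.5572 nN

95.5572


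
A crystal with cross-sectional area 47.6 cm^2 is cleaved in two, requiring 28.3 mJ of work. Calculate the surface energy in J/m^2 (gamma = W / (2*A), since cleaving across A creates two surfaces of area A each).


Convert: A = 47.6 cm^2 = 0.00476 m^2, W = 28.3 mJ = 0.0283 J
Cleaving exposes two faces of area A, so total new surface = 2*A and gamma = W / (2*A)
gamma = 0.0283 / (2 * 0.00476)
gamma = 2.973 J/m^2

2.973


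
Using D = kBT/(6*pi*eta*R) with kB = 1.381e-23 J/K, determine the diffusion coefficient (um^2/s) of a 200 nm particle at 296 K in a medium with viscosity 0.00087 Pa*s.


Radius R = 200/2 = 100 nm = 1e-07 m
D = kB*T / (6*pi*eta*R)
D = 1.381e-23 * 296 / (6 * pi * 0.00087 * 1e-07)
D = 2.49267e-12 m^2/s = 2.493 um^2/s

2.493


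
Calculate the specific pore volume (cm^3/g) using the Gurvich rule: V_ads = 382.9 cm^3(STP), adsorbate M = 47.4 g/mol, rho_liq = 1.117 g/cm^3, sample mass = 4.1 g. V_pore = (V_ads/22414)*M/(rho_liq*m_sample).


Moles adsorbed n = V_ads / 22414 = 382.9 / 22414 = 1.708307e-02 mol
Liquid volume V_liq = n * M / rho_liq = 1.708307e-02 * 47.4 / 1.117 = 0.72492 cm^3
Specific pore volume V_pore = V_liq / m_sample = 0.72492 / 4.1
V_pore = 0.1768 cm^3/g

0.1768


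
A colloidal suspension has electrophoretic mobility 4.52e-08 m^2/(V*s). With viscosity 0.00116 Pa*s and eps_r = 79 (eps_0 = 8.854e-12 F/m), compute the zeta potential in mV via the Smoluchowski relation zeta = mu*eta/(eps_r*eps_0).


Smoluchowski equation: zeta = mu * eta / (eps_r * eps_0)
zeta = 4.52e-08 * 0.00116 / (79 * 8.854e-12)
zeta = 0.07496 V = 74.96 mV

74.96


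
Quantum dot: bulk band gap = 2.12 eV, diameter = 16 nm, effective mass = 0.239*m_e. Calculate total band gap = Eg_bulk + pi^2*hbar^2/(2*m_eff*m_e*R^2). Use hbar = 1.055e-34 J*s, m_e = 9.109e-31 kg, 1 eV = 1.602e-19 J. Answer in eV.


Radius R = 16/2 nm = 8e-09 m
Confinement energy dE = pi^2 * hbar^2 / (2 * m_eff * m_e * R^2)
dE = pi^2 * (1.055e-34)^2 / (2 * 0.239 * 9.109e-31 * (8e-09)^2) J, divided by 1.602e-19 J/eV
dE = 0.0246 eV
Total band gap = E_g(bulk) + dE = 2.12 + 0.0246 = 2.1446 eV

2.1446


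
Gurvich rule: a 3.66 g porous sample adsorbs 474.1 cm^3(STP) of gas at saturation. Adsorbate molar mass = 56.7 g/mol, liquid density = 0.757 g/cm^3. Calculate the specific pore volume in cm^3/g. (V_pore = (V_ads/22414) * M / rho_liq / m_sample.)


Moles adsorbed n = V_ads / 22414 = 474.1 / 22414 = 2.115196e-02 mol
Liquid volume V_liq = n * M / rho_liq = 2.115196e-02 * 56.7 / 0.757 = 1.58430 cm^3
Specific pore volume V_pore = V_liq / m_sample = 1.58430 / 3.66
V_pore = 0.4329 cm^3/g

0.4329


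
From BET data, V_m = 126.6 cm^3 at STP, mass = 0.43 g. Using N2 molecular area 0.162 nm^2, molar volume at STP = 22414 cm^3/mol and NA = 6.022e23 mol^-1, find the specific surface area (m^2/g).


Number of moles in monolayer = V_m / 22414 = 126.6 / 22414 = 0.00564826
Number of molecules = moles * NA = 0.00564826 * 6.022e23
SA = molecules * sigma / mass
SA = (126.6 / 22414) * 6.022e23 * 0.162e-18 / 0.43
SA = 1281.4 m^2/g

1281.4


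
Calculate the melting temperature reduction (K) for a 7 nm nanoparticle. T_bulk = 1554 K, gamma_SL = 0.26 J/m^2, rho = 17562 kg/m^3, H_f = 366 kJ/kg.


Radius R = 7/2 = 3.5 nm = 3.5e-09 m
Convert H_f = 366 kJ/kg = 366000 J/kg
dT = 2 * gamma_SL * T_bulk / (rho * H_f * R)
dT = 2 * 0.26 * 1554 / (17562 * 366000 * 3.5e-09)
dT = 35.9 K

35.9


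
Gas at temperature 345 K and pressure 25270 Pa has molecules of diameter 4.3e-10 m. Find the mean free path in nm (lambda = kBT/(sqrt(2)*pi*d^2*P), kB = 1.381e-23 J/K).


Mean free path: lambda = kB*T / (sqrt(2) * pi * d^2 * P)
lambda = 1.381e-23 * 345 / (sqrt(2) * pi * (4.3e-10)^2 * 25270)
lambda = 2.29512e-07 m
lambda = 229.51 nm

229.51


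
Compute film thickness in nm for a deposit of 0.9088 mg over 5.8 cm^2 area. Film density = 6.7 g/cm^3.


Convert: m = 0.9088 mg = 9.0880e-07 kg, A = 5.8 cm^2 = 5.8000e-04 m^2, rho = 6.7 g/cm^3 = 6700 kg/m^3
t = m / (A * rho)
t = 9.0880e-07 / (5.8000e-04 * 6700)
t = 2.3387e-07 m = 233.9 nm

233.9


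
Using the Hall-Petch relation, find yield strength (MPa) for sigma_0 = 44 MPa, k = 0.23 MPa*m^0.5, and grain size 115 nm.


d = 115 nm = 1.15e-07 m
sqrt(d) = 0.0003391165
Hall-Petch contribution = k / sqrt(d) = 0.23 / 0.0003391165 = 678.2 MPa
sigma = sigma_0 + k/sqrt(d) = 44 + 678.2 = 722.2 MPa

722.2


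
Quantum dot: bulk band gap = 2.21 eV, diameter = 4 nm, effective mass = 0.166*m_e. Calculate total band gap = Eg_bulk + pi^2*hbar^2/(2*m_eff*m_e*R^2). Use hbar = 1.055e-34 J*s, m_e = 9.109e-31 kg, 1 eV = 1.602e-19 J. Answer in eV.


Radius R = 4/2 nm = 2e-09 m
Confinement energy dE = pi^2 * hbar^2 / (2 * m_eff * m_e * R^2)
dE = pi^2 * (1.055e-34)^2 / (2 * 0.166 * 9.109e-31 * (2e-09)^2) J, divided by 1.602e-19 J/eV
dE = 0.5669 eV
Total band gap = E_g(bulk) + dE = 2.21 + 0.5669 = 2.7769 eV

2.7769


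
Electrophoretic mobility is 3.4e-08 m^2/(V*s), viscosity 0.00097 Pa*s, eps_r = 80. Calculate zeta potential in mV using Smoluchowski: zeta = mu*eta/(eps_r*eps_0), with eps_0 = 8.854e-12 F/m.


Smoluchowski equation: zeta = mu * eta / (eps_r * eps_0)
zeta = 3.4e-08 * 0.00097 / (80 * 8.854e-12)
zeta = 0.046561 V = 46.56 mV

46.56


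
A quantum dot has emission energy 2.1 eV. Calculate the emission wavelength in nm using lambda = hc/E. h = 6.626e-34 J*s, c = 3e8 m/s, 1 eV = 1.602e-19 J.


Convert energy: E = 2.1 eV = 2.1 * 1.602e-19 = 3.3642e-19 J
lambda = h*c / E = 6.626e-34 * 3e8 / 3.3642e-19
lambda = 5.90869e-07 m = 590.9 nm

590.9


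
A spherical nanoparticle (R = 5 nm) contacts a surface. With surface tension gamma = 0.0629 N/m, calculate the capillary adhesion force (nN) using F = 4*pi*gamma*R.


Convert radius: R = 5 nm = 5e-09 m
F = 4 * pi * gamma * R
F = 4 * pi * 0.0629 * 5e-09
F = 3.95212e-09 N = 3.9521 nN

3.9521


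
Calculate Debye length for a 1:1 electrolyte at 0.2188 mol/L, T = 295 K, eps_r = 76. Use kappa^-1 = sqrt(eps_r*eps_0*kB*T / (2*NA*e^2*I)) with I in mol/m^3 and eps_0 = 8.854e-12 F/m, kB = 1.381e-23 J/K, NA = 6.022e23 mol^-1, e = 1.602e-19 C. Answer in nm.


Ionic strength I = 0.2188 * 1^2 * 1000 = 218.8 mol/m^3
kappa^-1 = sqrt(76 * 8.854e-12 * 1.381e-23 * 295 / (2 * 6.022e23 * (1.602e-19)^2 * 218.8))
kappa^-1 = 0.637 nm

0.637


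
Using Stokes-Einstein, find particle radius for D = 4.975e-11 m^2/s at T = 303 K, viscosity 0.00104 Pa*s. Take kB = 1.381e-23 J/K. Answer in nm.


Stokes-Einstein: R = kB*T / (6*pi*eta*D)
R = 1.381e-23 * 303 / (6 * pi * 0.00104 * 4.975e-11)
R = 4.29051e-09 m = 4.29 nm

4.29


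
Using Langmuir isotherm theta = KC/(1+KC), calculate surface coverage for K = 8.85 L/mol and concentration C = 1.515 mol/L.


Langmuir isotherm: theta = K*C / (1 + K*C)
K*C = 8.85 * 1.515 = 13.40775
theta = 13.40775 / (1 + 13.40775) = 13.40775 / 14.40775
theta = 0.9306

0.9306


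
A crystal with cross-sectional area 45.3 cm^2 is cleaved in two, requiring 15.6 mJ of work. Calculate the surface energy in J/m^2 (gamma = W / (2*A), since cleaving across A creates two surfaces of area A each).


Convert: A = 45.3 cm^2 = 0.00453 m^2, W = 15.6 mJ = 0.0156 J
Cleaving exposes two faces of area A, so total new surface = 2*A and gamma = W / (2*A)
gamma = 0.0156 / (2 * 0.00453)
gamma = 1.722 J/m^2

1.722


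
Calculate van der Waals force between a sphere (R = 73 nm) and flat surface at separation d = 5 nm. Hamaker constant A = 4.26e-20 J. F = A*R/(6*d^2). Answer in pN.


Convert to SI: R = 73 nm = 7.3e-08 m, d = 5 nm = 5e-09 m
F = A * R / (6 * d^2)
F = 4.26e-20 * 7.3e-08 / (6 * (5e-09)^2)
F = 2.0732e-11 N = 20.732 pN

20.732


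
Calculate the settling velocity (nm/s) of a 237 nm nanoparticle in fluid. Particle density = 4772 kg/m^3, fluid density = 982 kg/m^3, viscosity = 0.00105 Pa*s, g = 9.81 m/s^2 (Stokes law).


Radius R = 237/2 nm = 1.185e-07 m
Density difference = 4772 - 982 = 3790 kg/m^3
v = 2 * R^2 * (rho_p - rho_f) * g / (9 * eta)
v = 2 * (1.185e-07)^2 * 3790 * 9.81 / (9 * 0.00105)
v = 1.10495e-07 m/s = 110.4951 nm/s

110.4951


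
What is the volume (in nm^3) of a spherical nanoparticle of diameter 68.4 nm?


Radius r = 68.4/2 = 34.2 nm
Volume V = (4/3) * pi * r^3
V = (4/3) * pi * (34.2)^3
V = 167558.68 nm^3

167558.68


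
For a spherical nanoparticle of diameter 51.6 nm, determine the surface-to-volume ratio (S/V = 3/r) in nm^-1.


Radius r = 51.6/2 = 25.8 nm
S/V = 3 / r = 3 / 25.8
S/V = 0.1163 nm^-1

0.1163


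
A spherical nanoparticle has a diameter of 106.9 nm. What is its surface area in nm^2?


Radius r = 106.9/2 = 53.45 nm
Surface area SA = 4 * pi * r^2
SA = 4 * pi * (53.45)^2
SA = 35900.9 nm^2

35900.9


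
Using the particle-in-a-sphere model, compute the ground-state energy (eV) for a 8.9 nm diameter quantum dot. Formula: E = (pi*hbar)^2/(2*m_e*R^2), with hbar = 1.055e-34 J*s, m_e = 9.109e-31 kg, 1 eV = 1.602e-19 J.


Radius R = 8.9/2 = 4.45 nm = 4.45e-09 m
E = (pi * 1.055e-34)^2 / (2 * 9.109e-31 * (4.45e-09)^2)
E(J) = 3.04498e-21
E = E(J) / 1.602e-19 = 0.019 eV

0.019


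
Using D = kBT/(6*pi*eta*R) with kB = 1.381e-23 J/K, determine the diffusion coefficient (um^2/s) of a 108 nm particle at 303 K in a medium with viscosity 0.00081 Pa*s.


Radius R = 108/2 = 54 nm = 5.4e-08 m
D = kB*T / (6*pi*eta*R)
D = 1.381e-23 * 303 / (6 * pi * 0.00081 * 5.4e-08)
D = 5.07524e-12 m^2/s = 5.075 um^2/s

5.075


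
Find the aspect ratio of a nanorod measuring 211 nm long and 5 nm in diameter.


Aspect ratio AR = length / diameter
AR = 211 / 5
AR = 42.2

42.2


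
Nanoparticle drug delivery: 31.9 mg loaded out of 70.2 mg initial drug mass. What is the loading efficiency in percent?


Drug loading efficiency = (drug loaded / drug initial) * 100
DLE = 31.9 / 70.2 * 100
DLE = 0.4544 * 100
DLE = 45.44%

45.44


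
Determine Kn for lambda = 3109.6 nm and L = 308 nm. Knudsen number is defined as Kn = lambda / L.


Knudsen number Kn = lambda / L
Kn = 3109.6 / 308
Kn = 10.0961

10.0961


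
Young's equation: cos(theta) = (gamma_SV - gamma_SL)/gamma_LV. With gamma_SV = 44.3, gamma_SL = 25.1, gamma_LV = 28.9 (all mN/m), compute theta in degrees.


cos(theta) = (gamma_SV - gamma_SL) / gamma_LV
cos(theta) = (44.3 - 25.1) / 28.9
cos(theta) = 0.66436
theta = arccos(0.66436) = 48.37 degrees

48.37


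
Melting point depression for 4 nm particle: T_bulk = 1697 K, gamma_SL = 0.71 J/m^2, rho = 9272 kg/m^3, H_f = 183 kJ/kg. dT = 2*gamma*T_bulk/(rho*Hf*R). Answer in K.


Radius R = 4/2 = 2 nm = 2e-09 m
Convert H_f = 183 kJ/kg = 183000 J/kg
dT = 2 * gamma_SL * T_bulk / (rho * H_f * R)
dT = 2 * 0.71 * 1697 / (9272 * 183000 * 2e-09)
dT = 710.1 K

710.1


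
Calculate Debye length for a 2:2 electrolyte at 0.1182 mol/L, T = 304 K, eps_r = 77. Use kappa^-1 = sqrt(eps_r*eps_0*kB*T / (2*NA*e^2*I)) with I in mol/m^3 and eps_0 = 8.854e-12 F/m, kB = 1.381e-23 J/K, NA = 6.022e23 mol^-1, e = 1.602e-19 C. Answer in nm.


Ionic strength I = 0.1182 * 2^2 * 1000 = 472.8 mol/m^3
kappa^-1 = sqrt(77 * 8.854e-12 * 1.381e-23 * 304 / (2 * 6.022e23 * (1.602e-19)^2 * 472.8))
kappa^-1 = 0.443 nm

0.443


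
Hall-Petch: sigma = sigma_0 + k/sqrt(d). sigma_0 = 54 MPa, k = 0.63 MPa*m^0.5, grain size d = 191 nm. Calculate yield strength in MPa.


d = 191 nm = 1.91e-07 m
sqrt(d) = 0.0004370355
Hall-Petch contribution = k / sqrt(d) = 0.63 / 0.0004370355 = 1441.5 MPa
sigma = sigma_0 + k/sqrt(d) = 54 + 1441.5 = 1495.5 MPa

1495.5


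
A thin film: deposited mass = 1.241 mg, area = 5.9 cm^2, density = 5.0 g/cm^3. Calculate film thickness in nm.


Convert: m = 1.241 mg = 1.2410e-06 kg, A = 5.9 cm^2 = 5.9000e-04 m^2, rho = 5.0 g/cm^3 = 5000 kg/m^3
t = m / (A * rho)
t = 1.2410e-06 / (5.9000e-04 * 5000)
t = 4.2068e-07 m = 420.7 nm

420.7


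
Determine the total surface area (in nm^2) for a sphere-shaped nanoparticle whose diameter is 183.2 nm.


Radius r = 183.2/2 = 91.6 nm
Surface area SA = 4 * pi * r^2
SA = 4 * pi * (91.6)^2
SA = 105438.89 nm^2

105438.89


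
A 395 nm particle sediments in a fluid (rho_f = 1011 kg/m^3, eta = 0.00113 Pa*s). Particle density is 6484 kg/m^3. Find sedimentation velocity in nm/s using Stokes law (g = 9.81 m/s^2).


Radius R = 395/2 nm = 1.975e-07 m
Density difference = 6484 - 1011 = 5473 kg/m^3
v = 2 * R^2 * (rho_p - rho_f) * g / (9 * eta)
v = 2 * (1.975e-07)^2 * 5473 * 9.81 / (9 * 0.00113)
v = 4.11849e-07 m/s = 411.8487 nm/s

411.8487


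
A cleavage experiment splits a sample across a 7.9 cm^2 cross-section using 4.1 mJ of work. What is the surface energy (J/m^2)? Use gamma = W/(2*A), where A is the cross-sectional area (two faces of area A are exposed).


Convert: A = 7.9 cm^2 = 0.00079 m^2, W = 4.1 mJ = 0.0041 J
Cleaving exposes two faces of area A, so total new surface = 2*A and gamma = W / (2*A)
gamma = 0.0041 / (2 * 0.00079)
gamma = 2.595 J/m^2

2.595


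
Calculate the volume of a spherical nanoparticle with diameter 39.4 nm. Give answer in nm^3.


Radius r = 39.4/2 = 19.7 nm
Volume V = (4/3) * pi * r^3
V = (4/3) * pi * (19.7)^3
V = 32024.86 nm^3

32024.86


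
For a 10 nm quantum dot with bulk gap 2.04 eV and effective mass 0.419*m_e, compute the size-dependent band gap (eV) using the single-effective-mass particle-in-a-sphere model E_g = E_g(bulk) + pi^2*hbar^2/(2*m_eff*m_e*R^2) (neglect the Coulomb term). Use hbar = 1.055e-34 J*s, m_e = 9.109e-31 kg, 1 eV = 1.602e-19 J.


Radius R = 10/2 nm = 5e-09 m
Confinement energy dE = pi^2 * hbar^2 / (2 * m_eff * m_e * R^2)
dE = pi^2 * (1.055e-34)^2 / (2 * 0.419 * 9.109e-31 * (5e-09)^2) J, divided by 1.602e-19 J/eV
dE = 0.0359 eV
Total band gap = E_g(bulk) + dE = 2.04 + 0.0359 = 2.0759 eV

2.0759


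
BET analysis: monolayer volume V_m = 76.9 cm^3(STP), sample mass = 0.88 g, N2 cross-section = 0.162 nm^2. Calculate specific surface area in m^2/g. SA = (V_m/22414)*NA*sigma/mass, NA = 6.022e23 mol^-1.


Number of moles in monolayer = V_m / 22414 = 76.9 / 22414 = 0.00343089
Number of molecules = moles * NA = 0.00343089 * 6.022e23
SA = molecules * sigma / mass
SA = (76.9 / 22414) * 6.022e23 * 0.162e-18 / 0.88
SA = 380.3 m^2/g

380.3


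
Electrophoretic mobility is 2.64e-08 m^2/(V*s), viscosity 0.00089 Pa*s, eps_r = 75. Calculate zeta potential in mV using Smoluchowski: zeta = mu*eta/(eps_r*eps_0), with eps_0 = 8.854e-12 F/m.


Smoluchowski equation: zeta = mu * eta / (eps_r * eps_0)
zeta = 2.64e-08 * 0.00089 / (75 * 8.854e-12)
zeta = 0.035383 V = 35.38 mV

35.38


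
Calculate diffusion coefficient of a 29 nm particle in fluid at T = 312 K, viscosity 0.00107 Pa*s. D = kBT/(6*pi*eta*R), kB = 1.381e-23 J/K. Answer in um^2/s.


Radius R = 29/2 = 14.5 nm = 1.45e-08 m
D = kB*T / (6*pi*eta*R)
D = 1.381e-23 * 312 / (6 * pi * 0.00107 * 1.45e-08)
D = 1.47331e-11 m^2/s = 14.733 um^2/s

14.733


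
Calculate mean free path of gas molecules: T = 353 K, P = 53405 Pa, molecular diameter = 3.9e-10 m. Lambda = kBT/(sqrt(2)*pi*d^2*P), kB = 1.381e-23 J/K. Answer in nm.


Mean free path: lambda = kB*T / (sqrt(2) * pi * d^2 * P)
lambda = 1.381e-23 * 353 / (sqrt(2) * pi * (3.9e-10)^2 * 53405)
lambda = 1.3508e-07 m
lambda = 135.08 nm

135.08


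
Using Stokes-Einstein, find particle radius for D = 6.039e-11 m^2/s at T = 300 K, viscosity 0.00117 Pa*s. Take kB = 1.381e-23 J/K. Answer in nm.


Stokes-Einstein: R = kB*T / (6*pi*eta*D)
R = 1.381e-23 * 300 / (6 * pi * 0.00117 * 6.039e-11)
R = 3.11073e-09 m = 3.11 nm

3.11


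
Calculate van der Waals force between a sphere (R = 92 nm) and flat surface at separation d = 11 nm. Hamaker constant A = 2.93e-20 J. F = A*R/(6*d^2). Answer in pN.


Convert to SI: R = 92 nm = 9.2e-08 m, d = 11 nm = 1.1e-08 m
F = A * R / (6 * d^2)
F = 2.93e-20 * 9.2e-08 / (6 * (1.1e-08)^2)
F = 3.71295e-12 N = 3.713 pN

3.713


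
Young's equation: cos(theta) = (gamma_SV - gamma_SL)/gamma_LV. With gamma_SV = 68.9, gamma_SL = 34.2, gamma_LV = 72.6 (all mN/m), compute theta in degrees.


cos(theta) = (gamma_SV - gamma_SL) / gamma_LV
cos(theta) = (68.9 - 34.2) / 72.6
cos(theta) = 0.477961
theta = arccos(0.477961) = 61.45 degrees

61.45


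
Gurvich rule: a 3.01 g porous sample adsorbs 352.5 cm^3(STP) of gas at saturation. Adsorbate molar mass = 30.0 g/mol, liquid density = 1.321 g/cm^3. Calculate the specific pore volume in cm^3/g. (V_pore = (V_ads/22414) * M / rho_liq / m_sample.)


Moles adsorbed n = V_ads / 22414 = 352.5 / 22414 = 1.572678e-02 mol
Liquid volume V_liq = n * M / rho_liq = 1.572678e-02 * 30.0 / 1.321 = 0.35716 cm^3
Specific pore volume V_pore = V_liq / m_sample = 0.35716 / 3.01
V_pore = 0.1187 cm^3/g

0.1187


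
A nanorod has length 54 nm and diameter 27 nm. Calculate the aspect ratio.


Aspect ratio AR = length / diameter
AR = 54 / 27
AR = 2.0

2.0


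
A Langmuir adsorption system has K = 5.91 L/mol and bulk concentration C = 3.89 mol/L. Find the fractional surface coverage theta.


Langmuir isotherm: theta = K*C / (1 + K*C)
K*C = 5.91 * 3.89 = 22.9899
theta = 22.9899 / (1 + 22.9899) = 22.9899 / 23.9899
theta = 0.9583

0.9583


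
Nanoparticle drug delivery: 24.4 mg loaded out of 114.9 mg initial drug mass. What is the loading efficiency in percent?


Drug loading efficiency = (drug loaded / drug initial) * 100
DLE = 24.4 / 114.9 * 100
DLE = 0.2124 * 100
DLE = 21.24%

21.24


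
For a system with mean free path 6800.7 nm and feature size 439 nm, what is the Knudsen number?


Knudsen number Kn = lambda / L
Kn = 6800.7 / 439
Kn = 15.4913

15.4913


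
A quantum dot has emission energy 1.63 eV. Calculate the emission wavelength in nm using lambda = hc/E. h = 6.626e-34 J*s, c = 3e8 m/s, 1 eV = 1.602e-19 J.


Convert energy: E = 1.63 eV = 1.63 * 1.602e-19 = 2.61126e-19 J
lambda = h*c / E = 6.626e-34 * 3e8 / 2.61126e-19
lambda = 7.61242e-07 m = 761.2 nm

761.2


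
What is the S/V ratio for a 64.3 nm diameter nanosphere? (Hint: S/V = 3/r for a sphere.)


Radius r = 64.3/2 = 32.15 nm
S/V = 3 / r = 3 / 32.15
S/V = 0.0933 nm^-1

0.0933


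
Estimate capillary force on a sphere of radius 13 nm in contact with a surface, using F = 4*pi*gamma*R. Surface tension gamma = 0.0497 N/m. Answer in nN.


Convert radius: R = 13 nm = 1.3e-08 m
F = 4 * pi * gamma * R
F = 4 * pi * 0.0497 * 1.3e-08
F = 8.11913e-09 N = 8.1191 nN

8.1191


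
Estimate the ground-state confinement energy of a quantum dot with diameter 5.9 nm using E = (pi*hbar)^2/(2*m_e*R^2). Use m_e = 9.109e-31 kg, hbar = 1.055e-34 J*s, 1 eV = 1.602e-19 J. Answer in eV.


Radius R = 5.9/2 = 2.95 nm = 2.95e-09 m
E = (pi * 1.055e-34)^2 / (2 * 9.109e-31 * (2.95e-09)^2)
E(J) = 6.92883e-21
E = E(J) / 1.602e-19 = 0.0433 eV

0.0433


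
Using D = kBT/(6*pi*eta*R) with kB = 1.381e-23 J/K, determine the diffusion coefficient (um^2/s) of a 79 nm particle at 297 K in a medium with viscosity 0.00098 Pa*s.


Radius R = 79/2 = 39.5 nm = 3.95e-08 m
D = kB*T / (6*pi*eta*R)
D = 1.381e-23 * 297 / (6 * pi * 0.00098 * 3.95e-08)
D = 5.62116e-12 m^2/s = 5.621 um^2/s

5.621


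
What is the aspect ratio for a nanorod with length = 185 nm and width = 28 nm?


Aspect ratio AR = length / diameter
AR = 185 / 28
AR = 6.61

6.61


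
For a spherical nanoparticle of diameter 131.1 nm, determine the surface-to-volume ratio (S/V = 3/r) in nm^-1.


Radius r = 131.1/2 = 65.55 nm
S/V = 3 / r = 3 / 65.55
S/V = 0.0458 nm^-1

0.0458


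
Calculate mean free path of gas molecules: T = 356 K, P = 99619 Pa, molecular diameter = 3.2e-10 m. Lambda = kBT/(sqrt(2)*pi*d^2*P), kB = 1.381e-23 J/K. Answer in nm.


Mean free path: lambda = kB*T / (sqrt(2) * pi * d^2 * P)
lambda = 1.381e-23 * 356 / (sqrt(2) * pi * (3.2e-10)^2 * 99619)
lambda = 1.08477e-07 m
lambda = 108.48 nm

108.48


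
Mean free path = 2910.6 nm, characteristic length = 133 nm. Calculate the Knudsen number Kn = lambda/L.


Knudsen number Kn = lambda / L
Kn = 2910.6 / 133
Kn = 21.8842

21.8842


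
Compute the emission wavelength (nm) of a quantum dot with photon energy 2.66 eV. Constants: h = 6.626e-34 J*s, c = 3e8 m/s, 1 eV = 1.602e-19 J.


Convert energy: E = 2.66 eV = 2.66 * 1.602e-19 = 4.26132e-19 J
lambda = h*c / E = 6.626e-34 * 3e8 / 4.26132e-19
lambda = 4.66475e-07 m = 466.5 nm

466.5


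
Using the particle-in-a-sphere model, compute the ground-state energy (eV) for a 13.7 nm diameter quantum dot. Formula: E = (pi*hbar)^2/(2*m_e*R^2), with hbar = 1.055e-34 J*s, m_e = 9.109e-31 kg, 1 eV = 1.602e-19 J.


Radius R = 13.7/2 = 6.85 nm = 6.85e-09 m
E = (pi * 1.055e-34)^2 / (2 * 9.109e-31 * (6.85e-09)^2)
E(J) = 1.28506e-21
E = E(J) / 1.602e-19 = 0.008 eV

0.008


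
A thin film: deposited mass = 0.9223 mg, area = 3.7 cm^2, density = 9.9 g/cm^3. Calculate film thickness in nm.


Convert: m = 0.9223 mg = 9.2230e-07 kg, A = 3.7 cm^2 = 3.7000e-04 m^2, rho = 9.9 g/cm^3 = 9900 kg/m^3
t = m / (A * rho)
t = 9.2230e-07 / (3.7000e-04 * 9900)
t = 2.5179e-07 m = 251.8 nm

251.8


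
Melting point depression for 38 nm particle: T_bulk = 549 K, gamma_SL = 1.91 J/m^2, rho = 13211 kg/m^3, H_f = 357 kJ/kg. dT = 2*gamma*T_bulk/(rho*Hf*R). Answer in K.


Radius R = 38/2 = 19 nm = 1.9e-08 m
Convert H_f = 357 kJ/kg = 357000 J/kg
dT = 2 * gamma_SL * T_bulk / (rho * H_f * R)
dT = 2 * 1.91 * 549 / (13211 * 357000 * 1.9e-08)
dT = 23.4 K

23.4


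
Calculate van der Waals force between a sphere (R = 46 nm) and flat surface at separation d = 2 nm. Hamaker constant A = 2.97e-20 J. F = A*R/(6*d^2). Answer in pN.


Convert to SI: R = 46 nm = 4.6e-08 m, d = 2 nm = 2e-09 m
F = A * R / (6 * d^2)
F = 2.97e-20 * 4.6e-08 / (6 * (2e-09)^2)
F = 5.6925e-11 N = 56.925 pN

56.925


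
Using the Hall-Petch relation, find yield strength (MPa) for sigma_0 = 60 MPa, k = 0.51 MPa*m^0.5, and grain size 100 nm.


d = 100 nm = 1e-07 m
sqrt(d) = 0.0003162278
Hall-Petch contribution = k / sqrt(d) = 0.51 / 0.0003162278 = 1612.8 MPa
sigma = sigma_0 + k/sqrt(d) = 60 + 1612.8 = 1672.8 MPa

1672.8


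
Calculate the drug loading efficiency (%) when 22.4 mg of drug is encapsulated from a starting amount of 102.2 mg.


Drug loading efficiency = (drug loaded / drug initial) * 100
DLE = 22.4 / 102.2 * 100
DLE = 0.2192 * 100
DLE = 21.92%

21.92


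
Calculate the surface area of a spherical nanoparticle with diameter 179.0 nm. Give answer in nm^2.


Radius r = 179.0/2 = 89.5 nm
Surface area SA = 4 * pi * r^2
SA = 4 * pi * (89.5)^2
SA = 100659.77 nm^2

100659.77


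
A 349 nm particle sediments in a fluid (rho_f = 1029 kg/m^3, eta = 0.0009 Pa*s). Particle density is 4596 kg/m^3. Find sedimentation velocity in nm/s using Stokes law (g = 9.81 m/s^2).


Radius R = 349/2 nm = 1.745e-07 m
Density difference = 4596 - 1029 = 3567 kg/m^3
v = 2 * R^2 * (rho_p - rho_f) * g / (9 * eta)
v = 2 * (1.745e-07)^2 * 3567 * 9.81 / (9 * 0.0009)
v = 2.63092e-07 m/s = 263.0922 nm/s

263.0922


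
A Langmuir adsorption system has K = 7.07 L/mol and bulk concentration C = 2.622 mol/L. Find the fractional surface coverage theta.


Langmuir isotherm: theta = K*C / (1 + K*C)
K*C = 7.07 * 2.622 = 18.53754
theta = 18.53754 / (1 + 18.53754) = 18.53754 / 19.53754
theta = 0.9488

0.9488


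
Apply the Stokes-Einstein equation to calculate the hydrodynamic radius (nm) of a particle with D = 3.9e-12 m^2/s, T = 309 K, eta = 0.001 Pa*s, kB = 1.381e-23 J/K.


Stokes-Einstein: R = kB*T / (6*pi*eta*D)
R = 1.381e-23 * 309 / (6 * pi * 0.001 * 3.9e-12)
R = 5.80479e-08 m = 58.05 nm

58.05


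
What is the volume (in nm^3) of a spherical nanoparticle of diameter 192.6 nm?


Radius r = 192.6/2 = 96.3 nm
Volume V = (4/3) * pi * r^3
V = (4/3) * pi * (96.3)^3
V = 3740825.68 nm^3

3740825.68


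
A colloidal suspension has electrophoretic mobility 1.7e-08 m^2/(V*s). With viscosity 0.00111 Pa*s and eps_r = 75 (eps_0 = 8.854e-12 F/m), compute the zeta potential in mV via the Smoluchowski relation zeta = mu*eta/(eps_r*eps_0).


Smoluchowski equation: zeta = mu * eta / (eps_r * eps_0)
zeta = 1.7e-08 * 0.00111 / (75 * 8.854e-12)
zeta = 0.028417 V = 28.42 mV

28.42


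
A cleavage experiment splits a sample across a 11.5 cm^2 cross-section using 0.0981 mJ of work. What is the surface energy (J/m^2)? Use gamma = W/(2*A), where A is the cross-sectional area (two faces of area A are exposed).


Convert: A = 11.5 cm^2 = 0.00115 m^2, W = 0.0981 mJ = 9.81e-05 J
Cleaving exposes two faces of area A, so total new surface = 2*A and gamma = W / (2*A)
gamma = 9.81e-05 / (2 * 0.00115)
gamma = 0.043 J/m^2

0.043


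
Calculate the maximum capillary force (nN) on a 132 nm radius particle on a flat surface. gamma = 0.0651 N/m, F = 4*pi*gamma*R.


Convert radius: R = 132 nm = 1.32e-07 m
F = 4 * pi * gamma * R
F = 4 * pi * 0.0651 * 1.32e-07
F = 1.07985e-07 N = 107.9853 nN

107.9853


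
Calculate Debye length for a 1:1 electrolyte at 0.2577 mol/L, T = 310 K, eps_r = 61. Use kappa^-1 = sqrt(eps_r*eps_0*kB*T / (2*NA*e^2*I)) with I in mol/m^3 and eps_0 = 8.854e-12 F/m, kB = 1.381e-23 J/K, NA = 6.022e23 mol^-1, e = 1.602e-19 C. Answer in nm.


Ionic strength I = 0.2577 * 1^2 * 1000 = 257.7 mol/m^3
kappa^-1 = sqrt(61 * 8.854e-12 * 1.381e-23 * 310 / (2 * 6.022e23 * (1.602e-19)^2 * 257.7))
kappa^-1 = 0.539 nm

0.539


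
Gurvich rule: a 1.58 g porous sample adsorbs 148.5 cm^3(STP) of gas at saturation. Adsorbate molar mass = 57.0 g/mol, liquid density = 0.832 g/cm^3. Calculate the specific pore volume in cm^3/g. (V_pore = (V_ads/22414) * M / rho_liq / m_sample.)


Moles adsorbed n = V_ads / 22414 = 148.5 / 22414 = 6.625323e-03 mol
Liquid volume V_liq = n * M / rho_liq = 6.625323e-03 * 57.0 / 0.832 = 0.45390 cm^3
Specific pore volume V_pore = V_liq / m_sample = 0.45390 / 1.58
V_pore = 0.2873 cm^3/g

0.2873


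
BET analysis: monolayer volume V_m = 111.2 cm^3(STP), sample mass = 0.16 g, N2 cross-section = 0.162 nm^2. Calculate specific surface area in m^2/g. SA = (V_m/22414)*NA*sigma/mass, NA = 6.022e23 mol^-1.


Number of moles in monolayer = V_m / 22414 = 111.2 / 22414 = 0.00496118
Number of molecules = moles * NA = 0.00496118 * 6.022e23
SA = molecules * sigma / mass
SA = (111.2 / 22414) * 6.022e23 * 0.162e-18 / 0.16
SA = 3025.0 m^2/g

3025.0


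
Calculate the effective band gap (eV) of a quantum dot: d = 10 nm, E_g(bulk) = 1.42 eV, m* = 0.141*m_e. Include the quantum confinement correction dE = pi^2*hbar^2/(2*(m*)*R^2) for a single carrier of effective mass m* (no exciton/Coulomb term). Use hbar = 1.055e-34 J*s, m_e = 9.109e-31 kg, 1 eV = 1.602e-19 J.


Radius R = 10/2 nm = 5e-09 m
Confinement energy dE = pi^2 * hbar^2 / (2 * m_eff * m_e * R^2)
dE = pi^2 * (1.055e-34)^2 / (2 * 0.141 * 9.109e-31 * (5e-09)^2) J, divided by 1.602e-19 J/eV
dE = 0.1068 eV
Total band gap = E_g(bulk) + dE = 1.42 + 0.1068 = 1.5268 eV

1.5268
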